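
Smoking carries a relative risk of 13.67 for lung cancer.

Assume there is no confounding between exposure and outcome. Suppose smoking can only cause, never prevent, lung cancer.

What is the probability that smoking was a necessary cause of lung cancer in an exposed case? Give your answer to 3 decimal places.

Under exogeneity and monotonicity, PN = (RR − 1) / RR = 1 − 1/RR.
PN = (13.67 − 1) / 13.67 = 12.67 / 13.67 ≈ 0.9268

PN ≈ 0.927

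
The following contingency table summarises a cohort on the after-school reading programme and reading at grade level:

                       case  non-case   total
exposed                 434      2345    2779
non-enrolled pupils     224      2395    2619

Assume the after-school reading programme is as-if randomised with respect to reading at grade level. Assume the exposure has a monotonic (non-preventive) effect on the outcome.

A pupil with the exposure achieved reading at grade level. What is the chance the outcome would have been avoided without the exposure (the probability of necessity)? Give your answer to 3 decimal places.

p₁ = P(outcome | exposed) = 434/2779 = 0.15617
p₀ = P(outcome | unexposed) = 224/2619 = 0.085529
Under exogeneity and monotonicity, PN = (p₁ − p₀)/p₁.
PN = (0.15617 − 0.085529) / 0.15617 ≈ 0.4523

PN ≈ 0.452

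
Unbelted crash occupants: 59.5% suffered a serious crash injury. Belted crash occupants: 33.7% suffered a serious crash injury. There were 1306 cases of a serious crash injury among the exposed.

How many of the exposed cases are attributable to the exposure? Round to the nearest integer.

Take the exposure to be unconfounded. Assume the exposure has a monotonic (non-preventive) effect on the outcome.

about 566 cases

p₁ = 0.595, p₀ = 0.337.
PN = (p₁ − p₀)/p₁ = (0.595 − 0.337) / 0.595 ≈ 0.43361.
Attributable cases ≈ PN × (exposed cases) = 0.43361 × 1306 ≈ 566.30.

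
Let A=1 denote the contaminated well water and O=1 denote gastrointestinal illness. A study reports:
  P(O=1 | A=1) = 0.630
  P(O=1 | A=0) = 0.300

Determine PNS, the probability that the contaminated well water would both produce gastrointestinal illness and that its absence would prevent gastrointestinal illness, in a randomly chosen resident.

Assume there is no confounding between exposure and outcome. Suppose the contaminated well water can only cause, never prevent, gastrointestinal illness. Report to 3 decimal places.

Let p₁ = 0.63, p₀ = 0.3.
Under exogeneity and monotonicity, PNS = p₁ − p₀.
PNS = 0.63 − 0.3 = 0.33

PNS ≈ 0.330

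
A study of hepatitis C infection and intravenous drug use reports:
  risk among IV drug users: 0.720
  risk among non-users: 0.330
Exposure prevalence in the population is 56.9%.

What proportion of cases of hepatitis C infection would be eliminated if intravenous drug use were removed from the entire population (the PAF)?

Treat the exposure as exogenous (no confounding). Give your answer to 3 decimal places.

Let p₁ = 0.72, p₀ = 0.33.
Overall risk P(Y=1) = π·p₁ + (1−π)·p₀ = 0.569×0.72 + 0.431×0.33 = 0.55191.
Under exogeneity, PAF = [P(Y=1) − p₀] / P(Y=1).
PAF = (0.55191 − 0.33) / 0.55191 ≈ 0.4021

PAF ≈ 0.402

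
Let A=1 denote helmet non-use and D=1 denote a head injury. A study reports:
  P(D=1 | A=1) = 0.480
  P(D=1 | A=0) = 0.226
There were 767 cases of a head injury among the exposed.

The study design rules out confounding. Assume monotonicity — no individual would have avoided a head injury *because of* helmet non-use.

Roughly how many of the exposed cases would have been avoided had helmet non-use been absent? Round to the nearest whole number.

Let p₁ = 0.48, p₀ = 0.226.
PN = (p₁ − p₀)/p₁ = (0.48 − 0.226) / 0.48 ≈ 0.52917.
Attributable cases ≈ PN × (exposed cases) = 0.52917 × 767 ≈ 405.87.

about 406 cases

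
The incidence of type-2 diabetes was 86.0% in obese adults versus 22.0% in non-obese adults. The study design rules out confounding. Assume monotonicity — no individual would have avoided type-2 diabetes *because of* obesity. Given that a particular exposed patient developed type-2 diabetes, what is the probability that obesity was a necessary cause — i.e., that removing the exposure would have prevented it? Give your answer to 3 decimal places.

p₁ = 0.86, p₀ = 0.22.
Under exogeneity and monotonicity, PN = (p₁ − p₀) / p₁.
PN = (0.86 − 0.22) / 0.86 = 0.64 / 0.86 ≈ 0.7442

PN ≈ 0.744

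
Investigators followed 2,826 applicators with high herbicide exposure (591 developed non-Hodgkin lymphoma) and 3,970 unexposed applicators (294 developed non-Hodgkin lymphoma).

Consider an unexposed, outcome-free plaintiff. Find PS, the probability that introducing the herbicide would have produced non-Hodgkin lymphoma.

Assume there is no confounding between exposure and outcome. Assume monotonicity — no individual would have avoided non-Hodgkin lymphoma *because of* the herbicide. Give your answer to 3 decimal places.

PS ≈ 0.146

p₁ = P(outcome | exposed) = 591/2826 = 0.20913
p₀ = P(outcome | unexposed) = 294/3970 = 0.074055
Under exogeneity and monotonicity, PS = (p₁ − p₀) / (1 − p₀).
PS = (0.20913 − 0.074055) / (1 − 0.074055) = 0.13507 / 0.92594 ≈ 0.1459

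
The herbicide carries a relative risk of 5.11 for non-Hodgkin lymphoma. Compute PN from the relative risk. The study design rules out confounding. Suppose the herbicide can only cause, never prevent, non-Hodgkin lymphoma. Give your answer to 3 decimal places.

PN ≈ 0.804

Under exogeneity and monotonicity, PN = (RR − 1) / RR = 1 − 1/RR.
PN = (5.11 − 1) / 5.11 = 4.11 / 5.11 ≈ 0.8043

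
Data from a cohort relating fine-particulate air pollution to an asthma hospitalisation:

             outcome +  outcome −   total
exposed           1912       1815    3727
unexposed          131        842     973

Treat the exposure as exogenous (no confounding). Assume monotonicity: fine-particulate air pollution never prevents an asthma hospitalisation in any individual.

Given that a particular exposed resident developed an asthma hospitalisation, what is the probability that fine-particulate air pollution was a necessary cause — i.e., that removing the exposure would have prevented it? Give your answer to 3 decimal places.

p₁ = P(outcome | exposed) = 1912/3727 = 0.51301
p₀ = P(outcome | unexposed) = 131/973 = 0.13464
Under exogeneity and monotonicity, PN = (p₁ − p₀) / p₁.
PN = (0.51301 − 0.13464) / 0.51301 = 0.37838 / 0.51301 ≈ 0.7376

PN ≈ 0.738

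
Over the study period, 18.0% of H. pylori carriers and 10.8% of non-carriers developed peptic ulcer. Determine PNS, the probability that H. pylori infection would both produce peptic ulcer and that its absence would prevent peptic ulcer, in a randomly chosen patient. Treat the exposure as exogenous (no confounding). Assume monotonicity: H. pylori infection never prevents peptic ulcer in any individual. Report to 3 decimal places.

PNS ≈ 0.072

p₁ = 0.18, p₀ = 0.108.
Under exogeneity and monotonicity, PNS = p₁ − p₀.
PNS = 0.18 − 0.108 = 0.072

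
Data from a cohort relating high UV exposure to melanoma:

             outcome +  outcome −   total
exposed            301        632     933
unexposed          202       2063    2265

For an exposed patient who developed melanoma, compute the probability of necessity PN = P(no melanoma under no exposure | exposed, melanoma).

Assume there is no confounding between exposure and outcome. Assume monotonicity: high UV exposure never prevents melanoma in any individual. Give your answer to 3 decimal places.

PN ≈ 0.724

p₁ = P(outcome | exposed) = 301/933 = 0.32262
p₀ = P(outcome | unexposed) = 202/2265 = 0.089183
Under exogeneity and monotonicity, PN = (p₁ − p₀) / p₁.
PN = (0.32262 − 0.089183) / 0.32262 = 0.23343 / 0.32262 ≈ 0.7236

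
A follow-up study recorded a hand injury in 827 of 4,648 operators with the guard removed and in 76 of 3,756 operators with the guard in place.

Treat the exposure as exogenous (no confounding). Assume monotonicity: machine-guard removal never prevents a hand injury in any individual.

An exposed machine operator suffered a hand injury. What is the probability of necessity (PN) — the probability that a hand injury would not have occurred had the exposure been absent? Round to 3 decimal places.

p₁ = P(outcome | exposed) = 827/4648 = 0.17793
p₀ = P(outcome | unexposed) = 76/3756 = 0.020234
Under exogeneity and monotonicity, PN = (p₁ − p₀) / p₁.
PN = (0.17793 − 0.020234) / 0.17793 = 0.15769 / 0.17793 ≈ 0.8863

PN ≈ 0.886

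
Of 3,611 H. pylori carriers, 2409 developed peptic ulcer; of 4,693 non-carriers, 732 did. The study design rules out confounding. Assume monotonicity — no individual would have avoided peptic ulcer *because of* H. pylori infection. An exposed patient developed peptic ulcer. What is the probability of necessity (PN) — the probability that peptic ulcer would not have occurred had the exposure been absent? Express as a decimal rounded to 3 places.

PN ≈ 0.766

p₁ = P(outcome | exposed) = 2409/3611 = 0.66713
p₀ = P(outcome | unexposed) = 732/4693 = 0.15598
Under exogeneity and monotonicity, PN = (p₁ − p₀) / p₁.
PN = (0.66713 − 0.15598) / 0.66713 = 0.51115 / 0.66713 ≈ 0.7662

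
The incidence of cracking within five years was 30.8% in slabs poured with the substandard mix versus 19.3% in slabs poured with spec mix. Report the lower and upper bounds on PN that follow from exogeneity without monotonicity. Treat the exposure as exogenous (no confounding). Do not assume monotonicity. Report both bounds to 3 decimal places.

0.373 ≤ PN ≤ 1.000

p₁ = 0.308, p₀ = 0.193.
Under exogeneity alone the bounds on PN are max{0,(p₁−p₀)/p₁} ≤ PN ≤ min{1,(1−p₀)/p₁}.
  lower = (p₁ − p₀)/p₁ = 0.115 / 0.308 ≈ 0.3734
  upper = min{1, (1 − p₀)/p₁} = 0.807 / 0.308 ≈ 2.6201 → capped at 1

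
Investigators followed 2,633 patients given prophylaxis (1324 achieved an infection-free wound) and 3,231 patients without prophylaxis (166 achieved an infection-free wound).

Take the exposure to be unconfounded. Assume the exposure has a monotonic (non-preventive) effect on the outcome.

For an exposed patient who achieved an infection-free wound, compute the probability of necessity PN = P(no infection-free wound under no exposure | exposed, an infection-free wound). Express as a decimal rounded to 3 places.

p₁ = P(outcome | exposed) = 1324/2633 = 0.50285
p₀ = P(outcome | unexposed) = 166/3231 = 0.051377
Under exogeneity and monotonicity, PN = (p₁ − p₀) / p₁.
PN = (0.50285 − 0.051377) / 0.50285 = 0.45147 / 0.50285 ≈ 0.8978

PN ≈ 0.898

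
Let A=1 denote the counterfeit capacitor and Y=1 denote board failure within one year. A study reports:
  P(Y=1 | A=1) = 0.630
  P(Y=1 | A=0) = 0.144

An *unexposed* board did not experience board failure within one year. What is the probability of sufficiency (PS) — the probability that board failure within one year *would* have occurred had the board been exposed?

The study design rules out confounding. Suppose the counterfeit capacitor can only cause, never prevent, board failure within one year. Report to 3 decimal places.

Let p₁ = 0.63, p₀ = 0.144.
Under exogeneity and monotonicity, PS = (p₁ − p₀) / (1 − p₀).
PS = (0.63 − 0.144) / (1 − 0.144) = 0.486 / 0.856 ≈ 0.5678

PS ≈ 0.568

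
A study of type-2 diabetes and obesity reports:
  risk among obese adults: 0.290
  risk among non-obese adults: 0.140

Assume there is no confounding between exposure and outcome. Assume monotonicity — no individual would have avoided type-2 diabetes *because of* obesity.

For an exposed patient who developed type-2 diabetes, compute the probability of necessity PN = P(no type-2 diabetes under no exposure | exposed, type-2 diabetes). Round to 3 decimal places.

PN ≈ 0.517

Let p₁ = 0.29, p₀ = 0.14.
Under exogeneity and monotonicity, PN = (p₁ − p₀) / p₁.
PN = (0.29 − 0.14) / 0.29 = 0.15 / 0.29 ≈ 0.5172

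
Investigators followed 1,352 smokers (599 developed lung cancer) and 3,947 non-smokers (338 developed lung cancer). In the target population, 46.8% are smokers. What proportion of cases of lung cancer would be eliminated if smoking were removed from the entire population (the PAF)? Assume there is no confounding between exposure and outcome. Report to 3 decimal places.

PAF ≈ 0.661

p₁ = P(outcome | exposed) = 599/1352 = 0.44305
p₀ = P(outcome | unexposed) = 338/3947 = 0.085635
Overall risk P(Y=1) = π·p₁ + (1−π)·p₀ = 0.468×0.44305 + 0.532×0.085635 = 0.2529.
Under exogeneity, PAF = [P(Y=1) − p₀] / P(Y=1).
PAF = (0.2529 − 0.085635) / 0.2529 ≈ 0.6614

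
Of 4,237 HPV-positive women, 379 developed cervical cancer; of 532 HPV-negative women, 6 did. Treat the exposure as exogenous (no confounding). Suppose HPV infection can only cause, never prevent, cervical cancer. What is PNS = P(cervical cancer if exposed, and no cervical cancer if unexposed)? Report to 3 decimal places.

PNS ≈ 0.078

p₁ = P(outcome | exposed) = 379/4237 = 0.08945
p₀ = P(outcome | unexposed) = 6/532 = 0.011278
Under exogeneity and monotonicity, PNS = p₁ − p₀.
PNS = 0.08945 − 0.011278 = 0.078172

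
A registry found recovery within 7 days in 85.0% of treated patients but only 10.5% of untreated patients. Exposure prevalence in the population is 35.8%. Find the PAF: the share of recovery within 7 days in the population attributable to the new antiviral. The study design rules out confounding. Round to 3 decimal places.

p₁ = 0.85, p₀ = 0.105.
Overall risk P(Y=1) = π·p₁ + (1−π)·p₀ = 0.358×0.85 + 0.642×0.105 = 0.37171.
Under exogeneity, PAF = [P(Y=1) − p₀] / P(Y=1).
PAF = (0.37171 − 0.105) / 0.37171 ≈ 0.7175

PAF ≈ 0.718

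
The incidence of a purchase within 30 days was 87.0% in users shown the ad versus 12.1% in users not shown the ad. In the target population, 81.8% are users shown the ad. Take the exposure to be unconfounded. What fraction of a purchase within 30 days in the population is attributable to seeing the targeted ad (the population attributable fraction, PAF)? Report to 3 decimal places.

p₁ = 0.87, p₀ = 0.121.
Overall risk P(Y=1) = π·p₁ + (1−π)·p₀ = 0.818×0.87 + 0.182×0.121 = 0.73368.
Under exogeneity, PAF = [P(Y=1) − p₀] / P(Y=1).
PAF = (0.73368 − 0.121) / 0.73368 ≈ 0.8351

PAF ≈ 0.835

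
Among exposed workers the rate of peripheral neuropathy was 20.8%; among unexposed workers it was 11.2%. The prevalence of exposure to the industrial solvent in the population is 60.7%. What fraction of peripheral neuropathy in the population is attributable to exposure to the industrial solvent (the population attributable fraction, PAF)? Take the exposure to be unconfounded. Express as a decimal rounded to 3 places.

p₁ = 0.208, p₀ = 0.112.
Overall risk P(Y=1) = π·p₁ + (1−π)·p₀ = 0.607×0.208 + 0.393×0.112 = 0.17027.
Under exogeneity, PAF = [P(Y=1) − p₀] / P(Y=1).
PAF = (0.17027 − 0.112) / 0.17027 ≈ 0.3422

PAF ≈ 0.342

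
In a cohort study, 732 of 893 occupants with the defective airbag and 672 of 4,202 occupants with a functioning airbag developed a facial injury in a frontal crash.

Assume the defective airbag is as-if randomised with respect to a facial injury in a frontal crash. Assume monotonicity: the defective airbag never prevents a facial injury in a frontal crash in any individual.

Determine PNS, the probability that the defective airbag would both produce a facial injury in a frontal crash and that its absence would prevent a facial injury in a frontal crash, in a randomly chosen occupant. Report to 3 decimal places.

p₁ = P(outcome | exposed) = 732/893 = 0.81971
p₀ = P(outcome | unexposed) = 672/4202 = 0.15992
Under exogeneity and monotonicity, PNS = p₁ − p₀.
PNS = 0.81971 − 0.15992 = 0.65979

PNS ≈ 0.660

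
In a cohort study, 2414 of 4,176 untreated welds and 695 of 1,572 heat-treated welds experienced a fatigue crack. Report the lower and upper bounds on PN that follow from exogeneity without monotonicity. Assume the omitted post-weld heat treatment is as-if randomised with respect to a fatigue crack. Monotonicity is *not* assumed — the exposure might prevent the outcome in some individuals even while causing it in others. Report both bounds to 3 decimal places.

0.235 ≤ PN ≤ 0.965

p₁ = P(outcome | exposed) = 2414/4176 = 0.57807
p₀ = P(outcome | unexposed) = 695/1572 = 0.44211
Under exogeneity alone the bounds on PN are max{0,(p₁−p₀)/p₁} ≤ PN ≤ min{1,(1−p₀)/p₁}.
  lower = (p₁ − p₀)/p₁ = 0.13595 / 0.57807 ≈ 0.2352
  upper = min{1, (1 − p₀)/p₁} = 0.55789 / 0.57807 ≈ 0.9651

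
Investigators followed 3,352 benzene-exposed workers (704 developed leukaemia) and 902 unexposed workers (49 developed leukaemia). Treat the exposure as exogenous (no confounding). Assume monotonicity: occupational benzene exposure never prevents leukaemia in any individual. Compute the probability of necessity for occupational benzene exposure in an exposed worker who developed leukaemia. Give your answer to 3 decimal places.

p₁ = P(outcome | exposed) = 704/3352 = 0.21002
p₀ = P(outcome | unexposed) = 49/902 = 0.054324
Under exogeneity and monotonicity, PN = (p₁ − p₀) / p₁.
PN = (0.21002 − 0.054324) / 0.21002 = 0.1557 / 0.21002 ≈ 0.7413

PN ≈ 0.741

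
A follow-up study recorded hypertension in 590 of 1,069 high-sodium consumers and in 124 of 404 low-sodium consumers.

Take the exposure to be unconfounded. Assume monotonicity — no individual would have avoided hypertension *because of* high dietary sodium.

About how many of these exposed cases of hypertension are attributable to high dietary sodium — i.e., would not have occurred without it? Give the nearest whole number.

about 262 cases

p₁ = P(outcome | exposed) = 590/1069 = 0.55192
p₀ = P(outcome | unexposed) = 124/404 = 0.30693
PN = (p₁ − p₀)/p₁ = (0.55192 − 0.30693) / 0.55192 ≈ 0.44388.
Attributable cases ≈ PN × (exposed cases) = 0.44388 × 590 ≈ 261.89.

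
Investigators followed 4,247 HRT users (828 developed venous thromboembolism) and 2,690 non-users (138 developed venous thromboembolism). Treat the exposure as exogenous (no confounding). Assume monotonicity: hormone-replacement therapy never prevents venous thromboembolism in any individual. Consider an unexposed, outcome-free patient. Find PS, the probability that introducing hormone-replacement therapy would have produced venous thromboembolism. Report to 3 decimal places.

p₁ = P(outcome | exposed) = 828/4247 = 0.19496
p₀ = P(outcome | unexposed) = 138/2690 = 0.051301
Under exogeneity and monotonicity, PS = (p₁ − p₀) / (1 − p₀).
PS = (0.19496 − 0.051301) / (1 − 0.051301) = 0.14366 / 0.9487 ≈ 0.1514

PS ≈ 0.151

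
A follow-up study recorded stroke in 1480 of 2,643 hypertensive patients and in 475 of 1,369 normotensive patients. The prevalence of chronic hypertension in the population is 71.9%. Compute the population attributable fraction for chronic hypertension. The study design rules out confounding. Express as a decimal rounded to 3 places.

PAF ≈ 0.306

p₁ = P(outcome | exposed) = 1480/2643 = 0.55997
p₀ = P(outcome | unexposed) = 475/1369 = 0.34697
Overall risk P(Y=1) = π·p₁ + (1−π)·p₀ = 0.719×0.55997 + 0.281×0.34697 = 0.50012.
Under exogeneity, PAF = [P(Y=1) − p₀] / P(Y=1).
PAF = (0.50012 − 0.34697) / 0.50012 ≈ 0.3062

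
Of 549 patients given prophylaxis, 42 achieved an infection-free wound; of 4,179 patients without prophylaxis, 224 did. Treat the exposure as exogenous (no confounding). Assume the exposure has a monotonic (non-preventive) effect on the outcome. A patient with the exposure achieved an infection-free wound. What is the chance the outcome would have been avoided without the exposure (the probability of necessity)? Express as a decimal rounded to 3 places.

p₁ = P(outcome | exposed) = 42/549 = 0.076503
p₀ = P(outcome | unexposed) = 224/4179 = 0.053601
Under exogeneity and monotonicity, PN = (p₁ − p₀) / p₁.
PN = (0.076503 − 0.053601) / 0.076503 = 0.022901 / 0.076503 ≈ 0.2994

PN ≈ 0.299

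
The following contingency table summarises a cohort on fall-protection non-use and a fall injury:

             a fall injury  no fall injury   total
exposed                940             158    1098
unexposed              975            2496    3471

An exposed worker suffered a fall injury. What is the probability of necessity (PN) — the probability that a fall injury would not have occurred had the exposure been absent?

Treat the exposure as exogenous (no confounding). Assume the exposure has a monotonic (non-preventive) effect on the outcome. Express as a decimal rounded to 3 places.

PN ≈ 0.672

p₁ = P(outcome | exposed) = 940/1098 = 0.8561
p₀ = P(outcome | unexposed) = 975/3471 = 0.2809
Under exogeneity and monotonicity, PN = (p₁ − p₀) / p₁.
PN = (0.8561 − 0.2809) / 0.8561 = 0.5752 / 0.8561 ≈ 0.6719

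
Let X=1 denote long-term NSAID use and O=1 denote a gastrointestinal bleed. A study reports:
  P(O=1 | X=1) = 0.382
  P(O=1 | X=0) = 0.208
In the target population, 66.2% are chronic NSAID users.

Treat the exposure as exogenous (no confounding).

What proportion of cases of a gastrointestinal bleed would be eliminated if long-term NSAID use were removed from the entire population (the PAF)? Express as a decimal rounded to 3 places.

PAF ≈ 0.356

Let p₁ = 0.382, p₀ = 0.208.
Overall risk P(Y=1) = π·p₁ + (1−π)·p₀ = 0.662×0.382 + 0.338×0.208 = 0.32319.
Under exogeneity, PAF = [P(Y=1) − p₀] / P(Y=1).
PAF = (0.32319 − 0.208) / 0.32319 ≈ 0.3564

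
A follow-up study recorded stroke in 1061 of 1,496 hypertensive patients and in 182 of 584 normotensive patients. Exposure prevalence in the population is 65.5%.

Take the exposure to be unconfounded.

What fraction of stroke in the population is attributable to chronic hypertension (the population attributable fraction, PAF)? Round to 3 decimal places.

p₁ = P(outcome | exposed) = 1061/1496 = 0.70922
p₀ = P(outcome | unexposed) = 182/584 = 0.31164
Overall risk P(Y=1) = π·p₁ + (1−π)·p₀ = 0.655×0.70922 + 0.345×0.31164 = 0.57206.
Under exogeneity, PAF = [P(Y=1) − p₀] / P(Y=1).
PAF = (0.57206 − 0.31164) / 0.57206 ≈ 0.4552

PAF ≈ 0.455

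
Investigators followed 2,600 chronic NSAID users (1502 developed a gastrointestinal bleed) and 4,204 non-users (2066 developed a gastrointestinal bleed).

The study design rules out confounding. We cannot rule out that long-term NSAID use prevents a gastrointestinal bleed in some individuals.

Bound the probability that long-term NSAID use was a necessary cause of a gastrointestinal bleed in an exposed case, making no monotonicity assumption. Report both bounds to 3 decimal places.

0.149 ≤ PN ≤ 0.880

p₁ = P(outcome | exposed) = 1502/2600 = 0.57769
p₀ = P(outcome | unexposed) = 2066/4204 = 0.49144
Under exogeneity alone the bounds on PN are max{0,(p₁−p₀)/p₁} ≤ PN ≤ min{1,(1−p₀)/p₁}.
  lower = (p₁ − p₀)/p₁ = 0.086256 / 0.57769 ≈ 0.1493
  upper = min{1, (1 − p₀)/p₁} = 0.50856 / 0.57769 ≈ 0.8803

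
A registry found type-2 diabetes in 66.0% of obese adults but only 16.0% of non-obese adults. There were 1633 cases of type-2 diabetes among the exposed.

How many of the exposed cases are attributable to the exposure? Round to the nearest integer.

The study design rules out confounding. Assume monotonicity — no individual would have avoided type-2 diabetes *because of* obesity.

about 1237 cases

p₁ = 0.66, p₀ = 0.16.
PN = (p₁ − p₀)/p₁ = (0.66 − 0.16) / 0.66 ≈ 0.75758.
Attributable cases ≈ PN × (exposed cases) = 0.75758 × 1633 ≈ 1237.12.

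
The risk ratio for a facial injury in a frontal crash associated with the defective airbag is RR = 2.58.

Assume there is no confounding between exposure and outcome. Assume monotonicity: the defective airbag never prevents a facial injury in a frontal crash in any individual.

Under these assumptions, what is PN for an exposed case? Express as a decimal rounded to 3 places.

PN ≈ 0.612

Under exogeneity and monotonicity, PN = (RR − 1) / RR = 1 − 1/RR.
PN = (2.58 − 1) / 2.58 = 1.58 / 2.58 ≈ 0.6124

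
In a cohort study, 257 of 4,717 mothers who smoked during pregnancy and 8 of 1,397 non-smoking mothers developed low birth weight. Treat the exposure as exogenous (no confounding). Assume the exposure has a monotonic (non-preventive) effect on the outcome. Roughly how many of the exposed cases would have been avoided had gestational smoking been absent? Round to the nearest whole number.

p₁ = P(outcome | exposed) = 257/4717 = 0.054484
p₀ = P(outcome | unexposed) = 8/1397 = 0.0057266
PN = (p₁ − p₀)/p₁ = (0.054484 − 0.0057266) / 0.054484 ≈ 0.89489.
Attributable cases ≈ PN × (exposed cases) = 0.89489 × 257 ≈ 229.99.

about 230 cases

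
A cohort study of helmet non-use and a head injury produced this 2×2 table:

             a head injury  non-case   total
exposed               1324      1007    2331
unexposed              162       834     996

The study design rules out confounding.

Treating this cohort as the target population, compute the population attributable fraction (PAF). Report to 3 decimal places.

p₁ = P(outcome | exposed) = 1324/2331 = 0.568
p₀ = P(outcome | unexposed) = 162/996 = 0.16265
Exposure prevalence π = 2331/3327 = 0.70063; overall risk P(Y=1) = 0.44665.
Under exogeneity, PAF = [P(Y=1) − p₀]/P(Y=1).
PAF = (0.44665 − 0.16265) / 0.44665 ≈ 0.6358

PAF ≈ 0.636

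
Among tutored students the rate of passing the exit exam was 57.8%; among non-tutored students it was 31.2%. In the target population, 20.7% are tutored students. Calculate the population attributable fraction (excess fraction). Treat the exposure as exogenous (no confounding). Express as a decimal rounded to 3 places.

PAF ≈ 0.150

p₁ = 0.578, p₀ = 0.312.
Overall risk P(Y=1) = π·p₁ + (1−π)·p₀ = 0.207×0.578 + 0.793×0.312 = 0.36706.
Under exogeneity, PAF = [P(Y=1) − p₀] / P(Y=1).
PAF = (0.36706 − 0.312) / 0.36706 ≈ 0.1500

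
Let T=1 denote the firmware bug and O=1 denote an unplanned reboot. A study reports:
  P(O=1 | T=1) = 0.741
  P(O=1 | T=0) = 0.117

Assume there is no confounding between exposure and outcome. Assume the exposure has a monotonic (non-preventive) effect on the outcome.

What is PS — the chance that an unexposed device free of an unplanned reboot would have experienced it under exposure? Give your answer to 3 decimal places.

Let p₁ = 0.741, p₀ = 0.117.
Under exogeneity and monotonicity, PS = (p₁ − p₀) / (1 − p₀).
PS = (0.741 − 0.117) / (1 − 0.117) = 0.624 / 0.883 ≈ 0.7067

PS ≈ 0.707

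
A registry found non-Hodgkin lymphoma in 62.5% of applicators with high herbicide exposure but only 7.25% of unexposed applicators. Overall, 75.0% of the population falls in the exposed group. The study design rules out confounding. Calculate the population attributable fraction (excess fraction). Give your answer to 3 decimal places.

PAF ≈ 0.851

p₁ = 0.625, p₀ = 0.0725.
Overall risk P(Y=1) = π·p₁ + (1−π)·p₀ = 0.75×0.625 + 0.25×0.0725 = 0.48688.
Under exogeneity, PAF = [P(Y=1) − p₀] / P(Y=1).
PAF = (0.48688 − 0.0725) / 0.48688 ≈ 0.8511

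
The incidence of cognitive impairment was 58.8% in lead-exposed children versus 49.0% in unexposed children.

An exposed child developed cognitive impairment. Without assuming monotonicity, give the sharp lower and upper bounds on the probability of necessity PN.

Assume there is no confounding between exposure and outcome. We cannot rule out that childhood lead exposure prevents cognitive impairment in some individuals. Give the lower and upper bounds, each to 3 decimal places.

p₁ = 0.588, p₀ = 0.49.
Under exogeneity alone the bounds on PN are max{0,(p₁−p₀)/p₁} ≤ PN ≤ min{1,(1−p₀)/p₁}.
  lower = (p₁ − p₀)/p₁ = 0.098 / 0.588 ≈ 0.1667
  upper = min{1, (1 − p₀)/p₁} = 0.51 / 0.588 ≈ 0.8673

0.167 ≤ PN ≤ 0.867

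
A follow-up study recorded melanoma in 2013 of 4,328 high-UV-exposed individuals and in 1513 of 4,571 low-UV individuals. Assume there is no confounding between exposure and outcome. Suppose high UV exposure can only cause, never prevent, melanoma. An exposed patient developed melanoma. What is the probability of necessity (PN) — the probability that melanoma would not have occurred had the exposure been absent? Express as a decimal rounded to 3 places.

p₁ = P(outcome | exposed) = 2013/4328 = 0.46511
p₀ = P(outcome | unexposed) = 1513/4571 = 0.331
Under exogeneity and monotonicity, PN = (p₁ − p₀) / p₁.
PN = (0.46511 − 0.331) / 0.46511 = 0.13411 / 0.46511 ≈ 0.2883

PN ≈ 0.288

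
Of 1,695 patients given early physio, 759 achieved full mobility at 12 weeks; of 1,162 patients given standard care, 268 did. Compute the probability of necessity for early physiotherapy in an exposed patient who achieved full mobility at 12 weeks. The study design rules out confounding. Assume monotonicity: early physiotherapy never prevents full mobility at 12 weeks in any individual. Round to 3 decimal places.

PN ≈ 0.485

p₁ = P(outcome | exposed) = 759/1695 = 0.44779
p₀ = P(outcome | unexposed) = 268/1162 = 0.23064
Under exogeneity and monotonicity, PN = (p₁ − p₀) / p₁.
PN = (0.44779 − 0.23064) / 0.44779 = 0.21715 / 0.44779 ≈ 0.4849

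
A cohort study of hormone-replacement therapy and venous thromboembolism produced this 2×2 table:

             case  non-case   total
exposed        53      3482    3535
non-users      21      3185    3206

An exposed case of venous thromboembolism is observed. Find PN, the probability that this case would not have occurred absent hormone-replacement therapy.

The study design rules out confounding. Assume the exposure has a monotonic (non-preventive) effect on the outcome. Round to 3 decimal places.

PN ≈ 0.563

p₁ = P(outcome | exposed) = 53/3535 = 0.014993
p₀ = P(outcome | unexposed) = 21/3206 = 0.0065502
Under exogeneity and monotonicity, PN = (p₁ − p₀) / p₁.
PN = (0.014993 − 0.0065502) / 0.014993 = 0.0084427 / 0.014993 ≈ 0.5631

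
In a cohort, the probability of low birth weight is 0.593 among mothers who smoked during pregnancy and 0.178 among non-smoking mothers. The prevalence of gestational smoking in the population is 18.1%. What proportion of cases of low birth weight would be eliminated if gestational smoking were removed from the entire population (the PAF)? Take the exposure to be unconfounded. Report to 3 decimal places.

PAF ≈ 0.297

Let p₁ = 0.593, p₀ = 0.178.
Overall risk P(Y=1) = π·p₁ + (1−π)·p₀ = 0.181×0.593 + 0.819×0.178 = 0.25311.
Under exogeneity, PAF = [P(Y=1) − p₀] / P(Y=1).
PAF = (0.25311 − 0.178) / 0.25311 ≈ 0.2968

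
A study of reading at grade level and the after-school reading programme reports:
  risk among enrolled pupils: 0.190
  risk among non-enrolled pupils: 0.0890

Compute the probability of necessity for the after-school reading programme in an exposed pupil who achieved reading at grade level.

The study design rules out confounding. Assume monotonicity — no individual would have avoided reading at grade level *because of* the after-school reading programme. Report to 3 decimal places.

Let p₁ = 0.19, p₀ = 0.089.
Under exogeneity and monotonicity, PN = (p₁ − p₀) / p₁.
PN = (0.19 − 0.089) / 0.19 = 0.101 / 0.19 ≈ 0.5316

PN ≈ 0.532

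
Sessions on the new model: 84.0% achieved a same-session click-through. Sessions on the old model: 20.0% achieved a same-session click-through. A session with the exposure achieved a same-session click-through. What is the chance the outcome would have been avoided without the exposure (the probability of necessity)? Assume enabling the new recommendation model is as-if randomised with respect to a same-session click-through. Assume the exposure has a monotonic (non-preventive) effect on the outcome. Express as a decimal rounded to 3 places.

p₁ = 0.84, p₀ = 0.2.
Under exogeneity and monotonicity, PN = (p₁ − p₀) / p₁.
PN = (0.84 − 0.2) / 0.84 = 0.64 / 0.84 ≈ 0.7619

PN ≈ 0.762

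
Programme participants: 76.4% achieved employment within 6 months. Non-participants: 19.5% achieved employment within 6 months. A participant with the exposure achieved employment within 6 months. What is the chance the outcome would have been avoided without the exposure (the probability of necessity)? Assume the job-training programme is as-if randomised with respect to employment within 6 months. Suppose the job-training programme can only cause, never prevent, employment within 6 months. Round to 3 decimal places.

p₁ = 0.764, p₀ = 0.195.
Under exogeneity and monotonicity, PN = (p₁ − p₀) / p₁.
PN = (0.764 − 0.195) / 0.764 = 0.569 / 0.764 ≈ 0.7448

PN ≈ 0.745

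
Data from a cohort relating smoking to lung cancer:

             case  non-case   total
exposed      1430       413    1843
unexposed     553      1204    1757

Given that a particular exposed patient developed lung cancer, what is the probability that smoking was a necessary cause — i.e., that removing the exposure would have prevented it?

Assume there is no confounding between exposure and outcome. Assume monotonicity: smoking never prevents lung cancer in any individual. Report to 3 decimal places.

p₁ = P(outcome | exposed) = 1430/1843 = 0.77591
p₀ = P(outcome | unexposed) = 553/1757 = 0.31474
Under exogeneity and monotonicity, PN = (p₁ − p₀) / p₁.
PN = (0.77591 − 0.31474) / 0.77591 = 0.46117 / 0.77591 ≈ 0.5944

PN ≈ 0.594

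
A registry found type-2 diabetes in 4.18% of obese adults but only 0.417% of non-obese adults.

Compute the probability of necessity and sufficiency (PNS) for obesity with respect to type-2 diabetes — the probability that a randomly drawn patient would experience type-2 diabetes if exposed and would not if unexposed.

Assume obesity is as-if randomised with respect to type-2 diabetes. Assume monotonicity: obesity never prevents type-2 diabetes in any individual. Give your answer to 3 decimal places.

p₁ = 0.0418, p₀ = 0.00417.
Under exogeneity and monotonicity, PNS = p₁ − p₀.
PNS = 0.0418 − 0.00417 = 0.03763

PNS ≈ 0.038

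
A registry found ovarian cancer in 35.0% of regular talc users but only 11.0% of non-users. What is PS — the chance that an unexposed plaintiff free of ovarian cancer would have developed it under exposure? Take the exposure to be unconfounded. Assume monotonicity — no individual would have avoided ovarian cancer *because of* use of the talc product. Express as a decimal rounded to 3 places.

p₁ = 0.35, p₀ = 0.11.
Under exogeneity and monotonicity, PS = (p₁ − p₀) / (1 − p₀).
PS = (0.35 − 0.11) / (1 − 0.11) = 0.24 / 0.89 ≈ 0.2697

PS ≈ 0.270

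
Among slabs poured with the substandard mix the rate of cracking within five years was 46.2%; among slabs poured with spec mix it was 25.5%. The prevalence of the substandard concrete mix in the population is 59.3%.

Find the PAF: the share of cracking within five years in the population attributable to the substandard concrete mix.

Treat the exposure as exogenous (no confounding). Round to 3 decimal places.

PAF ≈ 0.325

p₁ = 0.462, p₀ = 0.255.
Overall risk P(Y=1) = π·p₁ + (1−π)·p₀ = 0.593×0.462 + 0.407×0.255 = 0.37775.
Under exogeneity, PAF = [P(Y=1) − p₀] / P(Y=1).
PAF = (0.37775 − 0.255) / 0.37775 ≈ 0.3250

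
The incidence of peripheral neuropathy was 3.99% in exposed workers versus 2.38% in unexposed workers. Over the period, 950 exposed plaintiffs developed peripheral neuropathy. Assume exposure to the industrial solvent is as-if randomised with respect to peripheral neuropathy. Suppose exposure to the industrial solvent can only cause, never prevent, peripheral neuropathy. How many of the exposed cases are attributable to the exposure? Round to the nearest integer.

p₁ = 0.0399, p₀ = 0.0238.
PN = (p₁ − p₀)/p₁ = (0.0399 − 0.0238) / 0.0399 ≈ 0.40351.
Attributable cases ≈ PN × (exposed cases) = 0.40351 × 950 ≈ 383.33.

about 383 cases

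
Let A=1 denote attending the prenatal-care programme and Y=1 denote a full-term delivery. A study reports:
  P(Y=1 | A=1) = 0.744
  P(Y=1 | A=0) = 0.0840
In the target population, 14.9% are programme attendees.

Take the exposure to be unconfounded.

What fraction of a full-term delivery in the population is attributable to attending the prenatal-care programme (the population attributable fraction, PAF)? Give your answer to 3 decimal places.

Let p₁ = 0.744, p₀ = 0.084.
Overall risk P(Y=1) = π·p₁ + (1−π)·p₀ = 0.149×0.744 + 0.851×0.084 = 0.18234.
Under exogeneity, PAF = [P(Y=1) − p₀] / P(Y=1).
PAF = (0.18234 − 0.084) / 0.18234 ≈ 0.5393

PAF ≈ 0.539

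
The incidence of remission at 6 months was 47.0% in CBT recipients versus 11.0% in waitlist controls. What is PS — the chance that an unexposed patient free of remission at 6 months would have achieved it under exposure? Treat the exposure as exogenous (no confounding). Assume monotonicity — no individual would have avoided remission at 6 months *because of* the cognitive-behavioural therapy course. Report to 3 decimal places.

p₁ = 0.47, p₀ = 0.11.
Under exogeneity and monotonicity, PS = (p₁ − p₀) / (1 − p₀).
PS = (0.47 − 0.11) / (1 − 0.11) = 0.36 / 0.89 ≈ 0.4045

PS ≈ 0.404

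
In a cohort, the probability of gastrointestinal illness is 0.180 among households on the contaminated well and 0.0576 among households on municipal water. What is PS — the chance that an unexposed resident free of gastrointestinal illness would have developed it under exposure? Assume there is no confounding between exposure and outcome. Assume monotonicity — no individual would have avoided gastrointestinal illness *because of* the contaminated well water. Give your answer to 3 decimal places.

Let p₁ = 0.18, p₀ = 0.0576.
Under exogeneity and monotonicity, PS = (p₁ − p₀) / (1 − p₀).
PS = (0.18 − 0.0576) / (1 − 0.0576) = 0.1224 / 0.9424 ≈ 0.1299

PS ≈ 0.130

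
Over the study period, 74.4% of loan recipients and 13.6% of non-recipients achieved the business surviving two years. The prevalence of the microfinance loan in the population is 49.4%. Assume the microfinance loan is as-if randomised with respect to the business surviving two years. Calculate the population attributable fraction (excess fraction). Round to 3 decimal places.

p₁ = 0.744, p₀ = 0.136.
Overall risk P(Y=1) = π·p₁ + (1−π)·p₀ = 0.494×0.744 + 0.506×0.136 = 0.43635.
Under exogeneity, PAF = [P(Y=1) − p₀] / P(Y=1).
PAF = (0.43635 − 0.136) / 0.43635 ≈ 0.6883

PAF ≈ 0.688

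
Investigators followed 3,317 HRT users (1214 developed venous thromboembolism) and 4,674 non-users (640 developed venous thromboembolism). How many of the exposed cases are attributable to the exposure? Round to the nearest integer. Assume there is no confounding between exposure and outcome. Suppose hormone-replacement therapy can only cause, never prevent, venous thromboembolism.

about 760 cases

p₁ = P(outcome | exposed) = 1214/3317 = 0.36599
p₀ = P(outcome | unexposed) = 640/4674 = 0.13693
PN = (p₁ − p₀)/p₁ = (0.36599 − 0.13693) / 0.36599 ≈ 0.62587.
Attributable cases ≈ PN × (exposed cases) = 0.62587 × 1214 ≈ 759.81.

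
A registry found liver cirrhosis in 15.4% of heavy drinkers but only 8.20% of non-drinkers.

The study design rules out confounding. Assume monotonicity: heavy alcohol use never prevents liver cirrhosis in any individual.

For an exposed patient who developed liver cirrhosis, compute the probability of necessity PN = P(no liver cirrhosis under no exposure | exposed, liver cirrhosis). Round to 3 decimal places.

PN ≈ 0.468

p₁ = 0.154, p₀ = 0.082.
Under exogeneity and monotonicity, PN = (p₁ − p₀) / p₁.
PN = (0.154 − 0.082) / 0.154 = 0.072 / 0.154 ≈ 0.4675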